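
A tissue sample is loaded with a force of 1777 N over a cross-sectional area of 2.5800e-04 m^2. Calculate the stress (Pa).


stress = F / A
stress = 1777 / 2.5800e-04
stress = 6.8876e+06


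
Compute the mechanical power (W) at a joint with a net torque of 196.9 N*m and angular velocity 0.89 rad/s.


P = M * omega
P = 196.9 * 0.89
P = 175.2410


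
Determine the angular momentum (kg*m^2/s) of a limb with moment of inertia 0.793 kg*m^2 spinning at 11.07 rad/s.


L = I * omega
L = 0.793 * 11.07
L = 8.7785


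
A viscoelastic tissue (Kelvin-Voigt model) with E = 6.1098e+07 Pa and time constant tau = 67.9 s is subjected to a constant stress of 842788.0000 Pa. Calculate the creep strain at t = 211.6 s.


epsilon(t) = (sigma/E) * (1 - exp(-t/tau))
sigma/E = 842788.0000 / 6.1098e+07 = 0.0138
exp(-t/tau) = exp(-211.6 / 67.9) = 0.0443
epsilon = 0.0138 * (1 - 0.0443)
epsilon = 0.0132


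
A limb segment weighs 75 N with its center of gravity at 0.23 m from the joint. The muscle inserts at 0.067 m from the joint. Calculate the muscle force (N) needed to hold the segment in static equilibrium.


F_muscle = W * d_load / d_muscle
F_muscle = 75 * 0.23 / 0.067
Numerator = 17.2500
F_muscle = 257.4627


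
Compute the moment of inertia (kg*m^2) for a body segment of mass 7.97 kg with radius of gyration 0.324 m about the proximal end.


I = m * k^2
I = 7.97 * 0.324^2
k^2 = 0.1050
I = 0.8367


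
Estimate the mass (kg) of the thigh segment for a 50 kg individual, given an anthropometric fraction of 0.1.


m_segment = body_mass * fraction
m_segment = 50 * 0.1
m_segment = 5.0000


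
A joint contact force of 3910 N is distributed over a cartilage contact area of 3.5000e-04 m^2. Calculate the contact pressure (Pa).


P = F / A
P = 3910 / 3.5000e-04
P = 1.1171e+07


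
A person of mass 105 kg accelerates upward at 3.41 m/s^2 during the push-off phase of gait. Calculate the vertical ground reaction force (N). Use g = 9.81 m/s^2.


GRF = m * (g + a)
GRF = 105 * (9.81 + 3.41)
GRF = 105 * 13.2200
GRF = 1388.1000


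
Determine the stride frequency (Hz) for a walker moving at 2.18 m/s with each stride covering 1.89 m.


f = v / stride_length
f = 2.18 / 1.89
f = 1.1534


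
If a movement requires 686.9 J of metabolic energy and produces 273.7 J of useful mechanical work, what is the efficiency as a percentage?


eta = (W_mech / E_meta) * 100
eta = (273.7 / 686.9) * 100
ratio = 0.3985
eta = 39.8457


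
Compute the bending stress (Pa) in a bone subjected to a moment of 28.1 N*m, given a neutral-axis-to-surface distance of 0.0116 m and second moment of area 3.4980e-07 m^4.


sigma = M * c / I
sigma = 28.1 * 0.0116 / 3.4980e-07
M * c = 0.3260
sigma = 931846.7696


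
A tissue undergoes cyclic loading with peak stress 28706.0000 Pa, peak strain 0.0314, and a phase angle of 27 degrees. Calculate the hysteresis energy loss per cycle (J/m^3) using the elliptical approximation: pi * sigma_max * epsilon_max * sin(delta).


E_loss = pi * sigma_max * epsilon_max * sin(delta)
delta = 27 deg = 0.4712 rad
sin(delta) = 0.4540
E_loss = pi * 28706.0000 * 0.0314 * 0.4540
E_loss = 1285.5796


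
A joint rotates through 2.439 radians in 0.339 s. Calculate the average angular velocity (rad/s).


omega = delta_theta / delta_t
omega = 2.439 / 0.339
omega = 7.1947


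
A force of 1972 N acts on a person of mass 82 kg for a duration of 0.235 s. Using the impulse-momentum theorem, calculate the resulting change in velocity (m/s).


J = F * dt = 1972 * 0.235 = 463.4200 N*s
delta_v = J / m
delta_v = 463.4200 / 82
delta_v = 5.6515


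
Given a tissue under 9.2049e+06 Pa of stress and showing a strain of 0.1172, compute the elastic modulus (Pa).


E = stress / strain
E = 9.2049e+06 / 0.1172
E = 7.8540e+07


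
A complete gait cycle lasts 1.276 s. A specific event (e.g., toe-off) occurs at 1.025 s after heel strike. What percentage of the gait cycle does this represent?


pct = (event_time / cycle_time) * 100
pct = (1.025 / 1.276) * 100
ratio = 0.8033
pct = 80.3292


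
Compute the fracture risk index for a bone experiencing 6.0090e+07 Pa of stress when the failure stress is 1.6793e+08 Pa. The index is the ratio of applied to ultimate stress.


FRI = applied / ultimate
FRI = 6.0090e+07 / 1.6793e+08
FRI = 0.3578


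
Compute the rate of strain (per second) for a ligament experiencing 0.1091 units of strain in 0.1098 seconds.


strain_rate = delta_strain / delta_t
strain_rate = 0.1091 / 0.1098
strain_rate = 0.9936


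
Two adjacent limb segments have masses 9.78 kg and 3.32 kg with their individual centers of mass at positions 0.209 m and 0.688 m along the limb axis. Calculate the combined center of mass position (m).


COM = (m1*x1 + m2*x2) / (m1 + m2)
COM = (9.78*0.209 + 3.32*0.688) / (9.78 + 3.32)
Numerator = 4.3282
Denominator = 13.1000
COM = 0.3304


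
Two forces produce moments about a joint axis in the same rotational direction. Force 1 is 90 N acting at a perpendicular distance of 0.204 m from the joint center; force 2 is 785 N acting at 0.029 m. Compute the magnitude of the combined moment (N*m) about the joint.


M = F1 * d1 + F2 * d2
M = 90 * 0.204 + 785 * 0.029
M = 18.3600 + 22.7650
M = 41.1250


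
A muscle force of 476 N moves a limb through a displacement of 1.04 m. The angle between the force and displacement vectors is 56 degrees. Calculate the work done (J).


W = F * d * cos(theta)
theta = 56 deg = 0.9774 rad
cos(theta) = 0.5592
W = 476 * 1.04 * 0.5592
W = 276.8229


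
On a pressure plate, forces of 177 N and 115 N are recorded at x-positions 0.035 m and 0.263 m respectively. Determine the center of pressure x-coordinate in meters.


COP_x = (F1*x1 + F2*x2) / (F1 + F2)
COP_x = (177*0.035 + 115*0.263) / (177 + 115)
Numerator = 36.4400
Denominator = 292
COP_x = 0.1248


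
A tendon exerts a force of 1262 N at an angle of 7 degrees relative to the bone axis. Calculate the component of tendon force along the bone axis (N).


F_eff = F_tendon * cos(theta)
theta = 7 deg = 0.1222 rad
cos(theta) = 0.9925
F_eff = 1262 * 0.9925
F_eff = 1252.5932


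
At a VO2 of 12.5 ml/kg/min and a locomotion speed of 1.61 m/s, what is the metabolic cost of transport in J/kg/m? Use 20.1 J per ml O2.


Power per kg = VO2 * 20.1 / 60
Power per kg = 12.5 * 20.1 / 60 = 4.1875 W/kg
Cost = power_per_kg / speed
Cost = 4.1875 / 1.61
Cost = 2.6009


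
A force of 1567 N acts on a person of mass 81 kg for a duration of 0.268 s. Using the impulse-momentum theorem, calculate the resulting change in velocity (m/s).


J = F * dt = 1567 * 0.268 = 419.9560 N*s
delta_v = J / m
delta_v = 419.9560 / 81
delta_v = 5.1846


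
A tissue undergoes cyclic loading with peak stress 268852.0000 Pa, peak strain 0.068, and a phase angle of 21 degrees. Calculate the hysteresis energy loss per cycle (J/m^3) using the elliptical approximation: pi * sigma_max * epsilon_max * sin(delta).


E_loss = pi * sigma_max * epsilon_max * sin(delta)
delta = 21 deg = 0.3665 rad
sin(delta) = 0.3584
E_loss = pi * 268852.0000 * 0.068 * 0.3584
E_loss = 20582.6467


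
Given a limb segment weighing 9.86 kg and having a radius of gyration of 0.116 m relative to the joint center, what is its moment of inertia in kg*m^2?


I = m * k^2
I = 9.86 * 0.116^2
k^2 = 0.0135
I = 0.1327


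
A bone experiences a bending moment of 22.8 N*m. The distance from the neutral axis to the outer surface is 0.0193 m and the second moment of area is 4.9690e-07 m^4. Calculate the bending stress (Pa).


sigma = M * c / I
sigma = 22.8 * 0.0193 / 4.9690e-07
M * c = 0.4400
sigma = 885570.5373


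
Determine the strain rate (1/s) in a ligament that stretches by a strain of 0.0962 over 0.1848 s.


strain_rate = delta_strain / delta_t
strain_rate = 0.0962 / 0.1848
strain_rate = 0.5206


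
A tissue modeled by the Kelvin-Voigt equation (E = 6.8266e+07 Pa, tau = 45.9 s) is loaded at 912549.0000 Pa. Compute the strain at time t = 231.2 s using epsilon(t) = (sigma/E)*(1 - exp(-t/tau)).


epsilon(t) = (sigma/E) * (1 - exp(-t/tau))
sigma/E = 912549.0000 / 6.8266e+07 = 0.0134
exp(-t/tau) = exp(-231.2 / 45.9) = 0.0065
epsilon = 0.0134 * (1 - 0.0065)
epsilon = 0.0133


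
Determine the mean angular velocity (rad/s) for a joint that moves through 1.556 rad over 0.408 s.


omega = delta_theta / delta_t
omega = 1.556 / 0.408
omega = 3.8137


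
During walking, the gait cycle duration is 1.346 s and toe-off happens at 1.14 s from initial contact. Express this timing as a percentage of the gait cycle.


pct = (event_time / cycle_time) * 100
pct = (1.14 / 1.346) * 100
ratio = 0.8470
pct = 84.6954


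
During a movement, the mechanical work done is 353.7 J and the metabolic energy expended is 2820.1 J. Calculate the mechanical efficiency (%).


eta = (W_mech / E_meta) * 100
eta = (353.7 / 2820.1) * 100
ratio = 0.1254
eta = 12.5421


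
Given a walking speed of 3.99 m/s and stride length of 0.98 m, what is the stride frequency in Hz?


f = v / stride_length
f = 3.99 / 0.98
f = 4.0714


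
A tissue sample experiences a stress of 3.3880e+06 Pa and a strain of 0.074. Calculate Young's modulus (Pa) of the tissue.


E = stress / strain
E = 3.3880e+06 / 0.074
E = 4.5784e+07


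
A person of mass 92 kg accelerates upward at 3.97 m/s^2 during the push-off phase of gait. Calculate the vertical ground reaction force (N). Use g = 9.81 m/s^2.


GRF = m * (g + a)
GRF = 92 * (9.81 + 3.97)
GRF = 92 * 13.7800
GRF = 1267.7600


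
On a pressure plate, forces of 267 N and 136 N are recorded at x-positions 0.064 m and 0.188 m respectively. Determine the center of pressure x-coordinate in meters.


COP_x = (F1*x1 + F2*x2) / (F1 + F2)
COP_x = (267*0.064 + 136*0.188) / (267 + 136)
Numerator = 42.6560
Denominator = 403
COP_x = 0.1058


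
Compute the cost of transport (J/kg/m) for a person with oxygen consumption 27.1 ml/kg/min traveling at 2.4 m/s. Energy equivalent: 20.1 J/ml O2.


Power per kg = VO2 * 20.1 / 60
Power per kg = 27.1 * 20.1 / 60 = 9.0785 W/kg
Cost = power_per_kg / speed
Cost = 9.0785 / 2.4
Cost = 3.7827


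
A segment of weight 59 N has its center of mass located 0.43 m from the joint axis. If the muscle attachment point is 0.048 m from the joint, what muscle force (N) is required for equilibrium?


F_muscle = W * d_load / d_muscle
F_muscle = 59 * 0.43 / 0.048
Numerator = 25.3700
F_muscle = 528.5417


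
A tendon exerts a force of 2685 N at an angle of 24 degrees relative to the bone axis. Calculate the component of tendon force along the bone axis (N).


F_eff = F_tendon * cos(theta)
theta = 24 deg = 0.4189 rad
cos(theta) = 0.9135
F_eff = 2685 * 0.9135
F_eff = 2452.8696


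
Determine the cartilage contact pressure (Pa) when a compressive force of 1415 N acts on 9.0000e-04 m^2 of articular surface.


P = F / A
P = 1415 / 9.0000e-04
P = 1.5722e+06


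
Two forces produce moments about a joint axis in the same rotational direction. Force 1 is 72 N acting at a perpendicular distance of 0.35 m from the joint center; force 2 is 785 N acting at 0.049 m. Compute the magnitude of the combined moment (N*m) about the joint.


M = F1 * d1 + F2 * d2
M = 72 * 0.35 + 785 * 0.049
M = 25.2000 + 38.4650
M = 63.6650


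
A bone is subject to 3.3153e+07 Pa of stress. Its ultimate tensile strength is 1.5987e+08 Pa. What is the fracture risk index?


FRI = applied / ultimate
FRI = 3.3153e+07 / 1.5987e+08
FRI = 0.2074


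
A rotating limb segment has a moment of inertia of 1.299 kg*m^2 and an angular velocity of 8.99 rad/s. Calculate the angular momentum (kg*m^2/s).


L = I * omega
L = 1.299 * 8.99
L = 11.6780


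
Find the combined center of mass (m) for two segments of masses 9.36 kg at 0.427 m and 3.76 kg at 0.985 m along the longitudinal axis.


COM = (m1*x1 + m2*x2) / (m1 + m2)
COM = (9.36*0.427 + 3.76*0.985) / (9.36 + 3.76)
Numerator = 7.7003
Denominator = 13.1200
COM = 0.5869


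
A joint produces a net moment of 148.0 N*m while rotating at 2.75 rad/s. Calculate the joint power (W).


P = M * omega
P = 148.0 * 2.75
P = 407.0000


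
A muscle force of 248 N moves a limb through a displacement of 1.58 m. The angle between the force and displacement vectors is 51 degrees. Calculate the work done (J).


W = F * d * cos(theta)
theta = 51 deg = 0.8901 rad
cos(theta) = 0.6293
W = 248 * 1.58 * 0.6293
W = 246.5929


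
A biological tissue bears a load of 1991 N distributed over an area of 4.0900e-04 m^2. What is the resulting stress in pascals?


stress = F / A
stress = 1991 / 4.0900e-04
stress = 4.8680e+06


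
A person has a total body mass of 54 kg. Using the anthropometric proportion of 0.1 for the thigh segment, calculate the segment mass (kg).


m_segment = body_mass * fraction
m_segment = 54 * 0.1
m_segment = 5.4000


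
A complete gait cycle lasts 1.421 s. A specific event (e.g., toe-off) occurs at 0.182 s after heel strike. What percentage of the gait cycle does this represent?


pct = (event_time / cycle_time) * 100
pct = (0.182 / 1.421) * 100
ratio = 0.1281
pct = 12.8079


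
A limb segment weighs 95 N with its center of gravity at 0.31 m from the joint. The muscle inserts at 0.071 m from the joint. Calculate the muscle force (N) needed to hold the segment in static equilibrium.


F_muscle = W * d_load / d_muscle
F_muscle = 95 * 0.31 / 0.071
Numerator = 29.4500
F_muscle = 414.7887


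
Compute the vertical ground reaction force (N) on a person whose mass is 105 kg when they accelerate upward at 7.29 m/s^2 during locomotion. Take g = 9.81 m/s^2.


GRF = m * (g + a)
GRF = 105 * (9.81 + 7.29)
GRF = 105 * 17.1000
GRF = 1795.5000


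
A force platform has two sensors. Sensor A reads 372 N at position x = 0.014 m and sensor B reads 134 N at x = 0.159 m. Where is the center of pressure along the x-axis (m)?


COP_x = (F1*x1 + F2*x2) / (F1 + F2)
COP_x = (372*0.014 + 134*0.159) / (372 + 134)
Numerator = 26.5140
Denominator = 506
COP_x = 0.0524


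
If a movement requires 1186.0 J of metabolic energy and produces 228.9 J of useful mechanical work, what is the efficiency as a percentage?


eta = (W_mech / E_meta) * 100
eta = (228.9 / 1186.0) * 100
ratio = 0.1930
eta = 19.3002


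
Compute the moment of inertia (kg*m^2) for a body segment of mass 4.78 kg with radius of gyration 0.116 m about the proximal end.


I = m * k^2
I = 4.78 * 0.116^2
k^2 = 0.0135
I = 0.0643


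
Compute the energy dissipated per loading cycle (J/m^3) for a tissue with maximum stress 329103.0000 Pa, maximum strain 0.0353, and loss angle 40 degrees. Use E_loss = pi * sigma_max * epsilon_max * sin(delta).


E_loss = pi * sigma_max * epsilon_max * sin(delta)
delta = 40 deg = 0.6981 rad
sin(delta) = 0.6428
E_loss = pi * 329103.0000 * 0.0353 * 0.6428
E_loss = 23459.7790


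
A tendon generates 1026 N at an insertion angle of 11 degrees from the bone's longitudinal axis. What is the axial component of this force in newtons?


F_eff = F_tendon * cos(theta)
theta = 11 deg = 0.1920 rad
cos(theta) = 0.9816
F_eff = 1026 * 0.9816
F_eff = 1007.1495


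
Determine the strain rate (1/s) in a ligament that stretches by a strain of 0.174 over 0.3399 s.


strain_rate = delta_strain / delta_t
strain_rate = 0.174 / 0.3399
strain_rate = 0.5119


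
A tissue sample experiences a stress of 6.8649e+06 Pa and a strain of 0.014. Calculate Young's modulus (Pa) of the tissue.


E = stress / strain
E = 6.8649e+06 / 0.014
E = 4.9035e+08


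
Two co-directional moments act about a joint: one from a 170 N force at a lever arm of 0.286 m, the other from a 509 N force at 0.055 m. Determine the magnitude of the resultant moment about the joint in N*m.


M = F1 * d1 + F2 * d2
M = 170 * 0.286 + 509 * 0.055
M = 48.6200 + 27.9950
M = 76.6150


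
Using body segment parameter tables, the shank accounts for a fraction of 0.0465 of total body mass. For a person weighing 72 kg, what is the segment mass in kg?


m_segment = body_mass * fraction
m_segment = 72 * 0.0465
m_segment = 3.3480


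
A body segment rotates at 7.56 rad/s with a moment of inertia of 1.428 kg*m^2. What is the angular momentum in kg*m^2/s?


L = I * omega
L = 1.428 * 7.56
L = 10.7957


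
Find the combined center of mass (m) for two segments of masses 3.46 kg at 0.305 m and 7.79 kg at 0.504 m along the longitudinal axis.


COM = (m1*x1 + m2*x2) / (m1 + m2)
COM = (3.46*0.305 + 7.79*0.504) / (3.46 + 7.79)
Numerator = 4.9815
Denominator = 11.2500
COM = 0.4428


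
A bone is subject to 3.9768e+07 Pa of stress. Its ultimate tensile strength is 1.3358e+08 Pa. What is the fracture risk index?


FRI = applied / ultimate
FRI = 3.9768e+07 / 1.3358e+08
FRI = 0.2977


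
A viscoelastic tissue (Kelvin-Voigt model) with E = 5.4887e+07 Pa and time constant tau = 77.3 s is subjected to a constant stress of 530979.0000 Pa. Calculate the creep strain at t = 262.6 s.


epsilon(t) = (sigma/E) * (1 - exp(-t/tau))
sigma/E = 530979.0000 / 5.4887e+07 = 0.0097
exp(-t/tau) = exp(-262.6 / 77.3) = 0.0335
epsilon = 0.0097 * (1 - 0.0335)
epsilon = 0.0094


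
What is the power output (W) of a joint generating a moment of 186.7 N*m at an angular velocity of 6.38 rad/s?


P = M * omega
P = 186.7 * 6.38
P = 1191.1460


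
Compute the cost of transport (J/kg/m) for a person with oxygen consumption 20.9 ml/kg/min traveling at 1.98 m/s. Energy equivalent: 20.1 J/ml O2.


Power per kg = VO2 * 20.1 / 60
Power per kg = 20.9 * 20.1 / 60 = 7.0015 W/kg
Cost = power_per_kg / speed
Cost = 7.0015 / 1.98
Cost = 3.5361


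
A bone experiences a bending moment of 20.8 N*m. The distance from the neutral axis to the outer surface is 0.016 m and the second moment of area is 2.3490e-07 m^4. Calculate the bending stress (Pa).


sigma = M * c / I
sigma = 20.8 * 0.016 / 2.3490e-07
M * c = 0.3328
sigma = 1.4168e+06


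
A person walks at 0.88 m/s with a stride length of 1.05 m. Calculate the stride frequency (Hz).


f = v / stride_length
f = 0.88 / 1.05
f = 0.8381


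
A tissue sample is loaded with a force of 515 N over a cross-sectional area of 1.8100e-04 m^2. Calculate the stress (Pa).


stress = F / A
stress = 515 / 1.8100e-04
stress = 2.8453e+06


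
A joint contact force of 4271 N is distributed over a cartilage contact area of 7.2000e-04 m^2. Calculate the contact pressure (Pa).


P = F / A
P = 4271 / 7.2000e-04
P = 5.9319e+06


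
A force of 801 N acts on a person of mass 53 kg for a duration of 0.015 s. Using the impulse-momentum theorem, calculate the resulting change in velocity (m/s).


J = F * dt = 801 * 0.015 = 12.0150 N*s
delta_v = J / m
delta_v = 12.0150 / 53
delta_v = 0.2267


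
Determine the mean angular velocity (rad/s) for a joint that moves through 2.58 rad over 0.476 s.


omega = delta_theta / delta_t
omega = 2.58 / 0.476
omega = 5.4202


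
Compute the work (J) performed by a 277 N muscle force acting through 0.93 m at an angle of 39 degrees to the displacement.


W = F * d * cos(theta)
theta = 39 deg = 0.6807 rad
cos(theta) = 0.7771
W = 277 * 0.93 * 0.7771
W = 200.2006


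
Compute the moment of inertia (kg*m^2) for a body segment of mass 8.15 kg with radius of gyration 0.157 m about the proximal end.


I = m * k^2
I = 8.15 * 0.157^2
k^2 = 0.0246
I = 0.2009


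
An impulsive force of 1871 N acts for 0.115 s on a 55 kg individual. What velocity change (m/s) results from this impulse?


J = F * dt = 1871 * 0.115 = 215.1650 N*s
delta_v = J / m
delta_v = 215.1650 / 55
delta_v = 3.9121


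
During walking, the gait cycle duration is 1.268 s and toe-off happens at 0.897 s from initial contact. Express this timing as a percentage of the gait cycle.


pct = (event_time / cycle_time) * 100
pct = (0.897 / 1.268) * 100
ratio = 0.7074
pct = 70.7413


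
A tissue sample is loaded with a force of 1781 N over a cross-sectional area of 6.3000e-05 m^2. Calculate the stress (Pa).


stress = F / A
stress = 1781 / 6.3000e-05
stress = 2.8270e+07


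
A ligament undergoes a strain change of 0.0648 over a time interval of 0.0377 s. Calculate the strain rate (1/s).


strain_rate = delta_strain / delta_t
strain_rate = 0.0648 / 0.0377
strain_rate = 1.7188


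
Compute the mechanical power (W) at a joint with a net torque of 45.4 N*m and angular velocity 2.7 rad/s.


P = M * omega
P = 45.4 * 2.7
P = 122.5800


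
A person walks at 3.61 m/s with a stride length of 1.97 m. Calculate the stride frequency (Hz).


f = v / stride_length
f = 3.61 / 1.97
f = 1.8325


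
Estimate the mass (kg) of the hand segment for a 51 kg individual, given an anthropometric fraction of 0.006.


m_segment = body_mass * fraction
m_segment = 51 * 0.006
m_segment = 0.3060


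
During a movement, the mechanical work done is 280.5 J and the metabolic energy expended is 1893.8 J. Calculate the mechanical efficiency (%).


eta = (W_mech / E_meta) * 100
eta = (280.5 / 1893.8) * 100
ratio = 0.1481
eta = 14.8115


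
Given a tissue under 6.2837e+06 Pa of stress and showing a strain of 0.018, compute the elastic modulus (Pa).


E = stress / strain
E = 6.2837e+06 / 0.018
E = 3.4909e+08


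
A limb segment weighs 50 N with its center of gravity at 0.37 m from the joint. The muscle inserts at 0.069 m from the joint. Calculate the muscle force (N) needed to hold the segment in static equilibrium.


F_muscle = W * d_load / d_muscle
F_muscle = 50 * 0.37 / 0.069
Numerator = 18.5000
F_muscle = 268.1159


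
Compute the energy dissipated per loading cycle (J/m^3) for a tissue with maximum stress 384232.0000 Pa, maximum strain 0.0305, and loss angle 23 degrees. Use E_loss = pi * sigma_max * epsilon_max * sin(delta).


E_loss = pi * sigma_max * epsilon_max * sin(delta)
delta = 23 deg = 0.4014 rad
sin(delta) = 0.3907
E_loss = pi * 384232.0000 * 0.0305 * 0.3907
E_loss = 14385.3772


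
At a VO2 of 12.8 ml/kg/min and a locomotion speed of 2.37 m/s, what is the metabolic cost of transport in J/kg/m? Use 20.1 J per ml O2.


Power per kg = VO2 * 20.1 / 60
Power per kg = 12.8 * 20.1 / 60 = 4.2880 W/kg
Cost = power_per_kg / speed
Cost = 4.2880 / 2.37
Cost = 1.8093


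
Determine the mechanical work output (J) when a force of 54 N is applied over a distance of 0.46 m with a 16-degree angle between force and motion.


W = F * d * cos(theta)
theta = 16 deg = 0.2793 rad
cos(theta) = 0.9613
W = 54 * 0.46 * 0.9613
W = 23.8777


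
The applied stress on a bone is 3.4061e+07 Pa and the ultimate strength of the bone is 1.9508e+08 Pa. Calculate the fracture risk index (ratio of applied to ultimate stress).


FRI = applied / ultimate
FRI = 3.4061e+07 / 1.9508e+08
FRI = 0.1746


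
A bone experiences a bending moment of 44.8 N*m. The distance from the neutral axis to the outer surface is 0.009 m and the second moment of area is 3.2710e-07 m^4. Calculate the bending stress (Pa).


sigma = M * c / I
sigma = 44.8 * 0.009 / 3.2710e-07
M * c = 0.4032
sigma = 1.2327e+06


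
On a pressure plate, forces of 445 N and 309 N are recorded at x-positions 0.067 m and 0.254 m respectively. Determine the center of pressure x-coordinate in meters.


COP_x = (F1*x1 + F2*x2) / (F1 + F2)
COP_x = (445*0.067 + 309*0.254) / (445 + 309)
Numerator = 108.3010
Denominator = 754
COP_x = 0.1436


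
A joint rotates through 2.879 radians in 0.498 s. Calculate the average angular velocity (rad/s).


omega = delta_theta / delta_t
omega = 2.879 / 0.498
omega = 5.7811


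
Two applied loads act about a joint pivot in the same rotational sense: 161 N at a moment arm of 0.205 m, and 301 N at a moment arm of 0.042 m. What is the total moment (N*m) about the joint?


M = F1 * d1 + F2 * d2
M = 161 * 0.205 + 301 * 0.042
M = 33.0050 + 12.6420
M = 45.6470


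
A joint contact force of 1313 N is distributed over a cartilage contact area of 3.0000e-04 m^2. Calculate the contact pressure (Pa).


P = F / A
P = 1313 / 3.0000e-04
P = 4.3767e+06


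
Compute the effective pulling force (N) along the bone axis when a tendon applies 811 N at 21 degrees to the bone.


F_eff = F_tendon * cos(theta)
theta = 21 deg = 0.3665 rad
cos(theta) = 0.9336
F_eff = 811 * 0.9336
F_eff = 757.1337


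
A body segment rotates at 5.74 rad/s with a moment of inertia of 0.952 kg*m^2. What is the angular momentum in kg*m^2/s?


L = I * omega
L = 0.952 * 5.74
L = 5.4645


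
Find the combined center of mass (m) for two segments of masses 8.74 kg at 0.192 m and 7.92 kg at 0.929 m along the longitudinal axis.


COM = (m1*x1 + m2*x2) / (m1 + m2)
COM = (8.74*0.192 + 7.92*0.929) / (8.74 + 7.92)
Numerator = 9.0358
Denominator = 16.6600
COM = 0.5424


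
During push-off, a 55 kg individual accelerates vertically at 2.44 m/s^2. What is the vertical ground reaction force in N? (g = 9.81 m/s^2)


GRF = m * (g + a)
GRF = 55 * (9.81 + 2.44)
GRF = 55 * 12.2500
GRF = 673.7500


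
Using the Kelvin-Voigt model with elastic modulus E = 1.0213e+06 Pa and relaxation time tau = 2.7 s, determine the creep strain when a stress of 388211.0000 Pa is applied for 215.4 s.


epsilon(t) = (sigma/E) * (1 - exp(-t/tau))
sigma/E = 388211.0000 / 1.0213e+06 = 0.3801
exp(-t/tau) = exp(-215.4 / 2.7) = 2.2540e-35
epsilon = 0.3801 * (1 - 2.2540e-35)
epsilon = 0.3801


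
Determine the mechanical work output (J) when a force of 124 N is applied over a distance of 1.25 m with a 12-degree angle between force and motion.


W = F * d * cos(theta)
theta = 12 deg = 0.2094 rad
cos(theta) = 0.9781
W = 124 * 1.25 * 0.9781
W = 151.6129


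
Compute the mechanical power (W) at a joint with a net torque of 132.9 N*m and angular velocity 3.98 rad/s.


P = M * omega
P = 132.9 * 3.98
P = 528.9420


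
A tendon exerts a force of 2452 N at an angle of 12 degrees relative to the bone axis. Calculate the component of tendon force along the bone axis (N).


F_eff = F_tendon * cos(theta)
theta = 12 deg = 0.2094 rad
cos(theta) = 0.9781
F_eff = 2452 * 0.9781
F_eff = 2398.4179


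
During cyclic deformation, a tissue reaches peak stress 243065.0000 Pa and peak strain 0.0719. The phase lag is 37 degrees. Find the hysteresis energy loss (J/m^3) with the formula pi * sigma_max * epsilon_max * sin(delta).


E_loss = pi * sigma_max * epsilon_max * sin(delta)
delta = 37 deg = 0.6458 rad
sin(delta) = 0.6018
E_loss = pi * 243065.0000 * 0.0719 * 0.6018
E_loss = 33041.8393


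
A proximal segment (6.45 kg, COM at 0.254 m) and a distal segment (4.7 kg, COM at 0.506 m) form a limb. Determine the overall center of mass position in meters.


COM = (m1*x1 + m2*x2) / (m1 + m2)
COM = (6.45*0.254 + 4.7*0.506) / (6.45 + 4.7)
Numerator = 4.0165
Denominator = 11.1500
COM = 0.3602


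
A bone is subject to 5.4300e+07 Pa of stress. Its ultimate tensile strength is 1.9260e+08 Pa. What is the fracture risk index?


FRI = applied / ultimate
FRI = 5.4300e+07 / 1.9260e+08
FRI = 0.2819


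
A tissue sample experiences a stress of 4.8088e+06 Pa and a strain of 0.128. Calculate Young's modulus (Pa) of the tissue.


E = stress / strain
E = 4.8088e+06 / 0.128
E = 3.7569e+07


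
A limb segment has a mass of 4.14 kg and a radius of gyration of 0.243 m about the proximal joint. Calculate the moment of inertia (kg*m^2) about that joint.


I = m * k^2
I = 4.14 * 0.243^2
k^2 = 0.0590
I = 0.2445


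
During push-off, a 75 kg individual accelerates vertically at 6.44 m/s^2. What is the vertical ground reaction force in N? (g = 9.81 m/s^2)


GRF = m * (g + a)
GRF = 75 * (9.81 + 6.44)
GRF = 75 * 16.2500
GRF = 1218.7500


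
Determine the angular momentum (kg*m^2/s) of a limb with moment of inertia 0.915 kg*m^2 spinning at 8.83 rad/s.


L = I * omega
L = 0.915 * 8.83
L = 8.0794


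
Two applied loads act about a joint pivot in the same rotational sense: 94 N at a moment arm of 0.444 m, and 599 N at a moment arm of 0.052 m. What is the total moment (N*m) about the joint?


M = F1 * d1 + F2 * d2
M = 94 * 0.444 + 599 * 0.052
M = 41.7360 + 31.1480
M = 72.8840


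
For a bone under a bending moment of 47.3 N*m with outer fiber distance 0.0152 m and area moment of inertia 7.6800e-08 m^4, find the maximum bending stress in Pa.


sigma = M * c / I
sigma = 47.3 * 0.0152 / 7.6800e-08
M * c = 0.7190
sigma = 9.3615e+06


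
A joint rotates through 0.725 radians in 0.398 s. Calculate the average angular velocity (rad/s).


omega = delta_theta / delta_t
omega = 0.725 / 0.398
omega = 1.8216


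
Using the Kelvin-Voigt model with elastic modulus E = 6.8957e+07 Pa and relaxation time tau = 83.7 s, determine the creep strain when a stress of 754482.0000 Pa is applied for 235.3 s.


epsilon(t) = (sigma/E) * (1 - exp(-t/tau))
sigma/E = 754482.0000 / 6.8957e+07 = 0.0109
exp(-t/tau) = exp(-235.3 / 83.7) = 0.0601
epsilon = 0.0109 * (1 - 0.0601)
epsilon = 0.0103


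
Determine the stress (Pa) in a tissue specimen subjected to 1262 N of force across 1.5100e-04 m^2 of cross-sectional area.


stress = F / A
stress = 1262 / 1.5100e-04
stress = 8.3576e+06


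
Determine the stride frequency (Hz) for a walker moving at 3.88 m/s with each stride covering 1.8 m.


f = v / stride_length
f = 3.88 / 1.8
f = 2.1556


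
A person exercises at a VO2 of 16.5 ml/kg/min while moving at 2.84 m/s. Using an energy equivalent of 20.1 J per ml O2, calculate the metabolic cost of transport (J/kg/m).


Power per kg = VO2 * 20.1 / 60
Power per kg = 16.5 * 20.1 / 60 = 5.5275 W/kg
Cost = power_per_kg / speed
Cost = 5.5275 / 2.84
Cost = 1.9463


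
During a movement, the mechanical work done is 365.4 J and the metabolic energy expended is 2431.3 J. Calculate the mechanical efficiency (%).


eta = (W_mech / E_meta) * 100
eta = (365.4 / 2431.3) * 100
ratio = 0.1503
eta = 15.0290


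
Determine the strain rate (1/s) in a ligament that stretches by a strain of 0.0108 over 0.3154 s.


strain_rate = delta_strain / delta_t
strain_rate = 0.0108 / 0.3154
strain_rate = 0.0342


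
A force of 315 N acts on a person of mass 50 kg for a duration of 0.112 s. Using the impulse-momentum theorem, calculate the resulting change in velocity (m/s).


J = F * dt = 315 * 0.112 = 35.2800 N*s
delta_v = J / m
delta_v = 35.2800 / 50
delta_v = 0.7056


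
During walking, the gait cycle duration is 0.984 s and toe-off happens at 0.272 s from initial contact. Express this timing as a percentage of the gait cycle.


pct = (event_time / cycle_time) * 100
pct = (0.272 / 0.984) * 100
ratio = 0.2764
pct = 27.6423


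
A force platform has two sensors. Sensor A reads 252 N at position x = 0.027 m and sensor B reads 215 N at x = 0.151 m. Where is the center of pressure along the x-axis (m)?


COP_x = (F1*x1 + F2*x2) / (F1 + F2)
COP_x = (252*0.027 + 215*0.151) / (252 + 215)
Numerator = 39.2690
Denominator = 467
COP_x = 0.0841


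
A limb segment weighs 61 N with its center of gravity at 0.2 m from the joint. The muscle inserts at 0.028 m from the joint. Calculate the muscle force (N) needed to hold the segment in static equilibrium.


F_muscle = W * d_load / d_muscle
F_muscle = 61 * 0.2 / 0.028
Numerator = 12.2000
F_muscle = 435.7143


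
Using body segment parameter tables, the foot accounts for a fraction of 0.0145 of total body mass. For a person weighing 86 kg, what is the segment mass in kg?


m_segment = body_mass * fraction
m_segment = 86 * 0.0145
m_segment = 1.2470


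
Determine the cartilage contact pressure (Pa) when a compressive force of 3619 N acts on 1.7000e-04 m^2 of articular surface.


P = F / A
P = 3619 / 1.7000e-04
P = 2.1288e+07


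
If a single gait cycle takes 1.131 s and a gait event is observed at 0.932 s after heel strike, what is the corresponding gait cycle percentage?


pct = (event_time / cycle_time) * 100
pct = (0.932 / 1.131) * 100
ratio = 0.8240
pct = 82.4050


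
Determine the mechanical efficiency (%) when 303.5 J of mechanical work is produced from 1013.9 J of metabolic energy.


eta = (W_mech / E_meta) * 100
eta = (303.5 / 1013.9) * 100
ratio = 0.2993
eta = 29.9339


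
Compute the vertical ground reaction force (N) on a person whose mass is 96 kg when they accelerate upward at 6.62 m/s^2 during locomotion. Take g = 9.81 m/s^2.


GRF = m * (g + a)
GRF = 96 * (9.81 + 6.62)
GRF = 96 * 16.4300
GRF = 1577.2800


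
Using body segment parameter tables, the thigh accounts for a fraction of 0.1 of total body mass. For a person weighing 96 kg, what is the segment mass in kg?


m_segment = body_mass * fraction
m_segment = 96 * 0.1
m_segment = 9.6000


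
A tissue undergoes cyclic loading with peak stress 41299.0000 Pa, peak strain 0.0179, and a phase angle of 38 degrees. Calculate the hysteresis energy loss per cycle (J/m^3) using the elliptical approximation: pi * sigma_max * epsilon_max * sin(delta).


E_loss = pi * sigma_max * epsilon_max * sin(delta)
delta = 38 deg = 0.6632 rad
sin(delta) = 0.6157
E_loss = pi * 41299.0000 * 0.0179 * 0.6157
E_loss = 1429.8300


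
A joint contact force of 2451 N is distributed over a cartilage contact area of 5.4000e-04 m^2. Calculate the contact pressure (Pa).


P = F / A
P = 2451 / 5.4000e-04
P = 4.5389e+06


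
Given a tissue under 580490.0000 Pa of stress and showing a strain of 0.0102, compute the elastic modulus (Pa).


E = stress / strain
E = 580490.0000 / 0.0102
E = 5.6911e+07


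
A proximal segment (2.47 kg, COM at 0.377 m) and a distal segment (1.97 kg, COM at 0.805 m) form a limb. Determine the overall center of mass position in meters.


COM = (m1*x1 + m2*x2) / (m1 + m2)
COM = (2.47*0.377 + 1.97*0.805) / (2.47 + 1.97)
Numerator = 2.5170
Denominator = 4.4400
COM = 0.5669


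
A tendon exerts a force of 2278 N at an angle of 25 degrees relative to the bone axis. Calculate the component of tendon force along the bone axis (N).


F_eff = F_tendon * cos(theta)
theta = 25 deg = 0.4363 rad
cos(theta) = 0.9063
F_eff = 2278 * 0.9063
F_eff = 2064.5691


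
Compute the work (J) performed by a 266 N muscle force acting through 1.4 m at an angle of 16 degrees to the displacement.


W = F * d * cos(theta)
theta = 16 deg = 0.2793 rad
cos(theta) = 0.9613
W = 266 * 1.4 * 0.9613
W = 357.9739


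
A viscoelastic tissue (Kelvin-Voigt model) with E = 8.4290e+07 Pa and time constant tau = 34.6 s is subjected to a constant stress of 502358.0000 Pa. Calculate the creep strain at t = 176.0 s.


epsilon(t) = (sigma/E) * (1 - exp(-t/tau))
sigma/E = 502358.0000 / 8.4290e+07 = 0.0060
exp(-t/tau) = exp(-176.0 / 34.6) = 0.0062
epsilon = 0.0060 * (1 - 0.0062)
epsilon = 0.0059


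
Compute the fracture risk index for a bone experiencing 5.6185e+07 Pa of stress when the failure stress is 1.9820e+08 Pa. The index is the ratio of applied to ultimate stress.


FRI = applied / ultimate
FRI = 5.6185e+07 / 1.9820e+08
FRI = 0.2835


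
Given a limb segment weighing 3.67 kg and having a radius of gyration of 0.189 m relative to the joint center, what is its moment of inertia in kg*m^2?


I = m * k^2
I = 3.67 * 0.189^2
k^2 = 0.0357
I = 0.1311


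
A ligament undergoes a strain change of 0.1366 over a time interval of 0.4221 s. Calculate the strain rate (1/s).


strain_rate = delta_strain / delta_t
strain_rate = 0.1366 / 0.4221
strain_rate = 0.3236


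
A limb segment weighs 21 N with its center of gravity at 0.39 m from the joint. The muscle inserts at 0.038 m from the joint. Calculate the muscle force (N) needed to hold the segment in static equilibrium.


F_muscle = W * d_load / d_muscle
F_muscle = 21 * 0.39 / 0.038
Numerator = 8.1900
F_muscle = 215.5263


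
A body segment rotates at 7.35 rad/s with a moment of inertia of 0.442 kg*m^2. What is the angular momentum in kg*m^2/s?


L = I * omega
L = 0.442 * 7.35
L = 3.2487


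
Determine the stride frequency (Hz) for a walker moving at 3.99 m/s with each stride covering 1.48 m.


f = v / stride_length
f = 3.99 / 1.48
f = 2.6959


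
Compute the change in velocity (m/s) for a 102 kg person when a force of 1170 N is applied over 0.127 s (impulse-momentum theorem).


J = F * dt = 1170 * 0.127 = 148.5900 N*s
delta_v = J / m
delta_v = 148.5900 / 102
delta_v = 1.4568


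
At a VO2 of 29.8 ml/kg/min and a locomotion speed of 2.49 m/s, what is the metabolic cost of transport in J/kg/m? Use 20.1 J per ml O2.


Power per kg = VO2 * 20.1 / 60
Power per kg = 29.8 * 20.1 / 60 = 9.9830 W/kg
Cost = power_per_kg / speed
Cost = 9.9830 / 2.49
Cost = 4.0092


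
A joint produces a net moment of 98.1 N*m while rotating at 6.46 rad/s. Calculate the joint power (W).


P = M * omega
P = 98.1 * 6.46
P = 633.7260


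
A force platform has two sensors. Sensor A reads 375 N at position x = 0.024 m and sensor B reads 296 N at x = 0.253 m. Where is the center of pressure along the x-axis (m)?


COP_x = (F1*x1 + F2*x2) / (F1 + F2)
COP_x = (375*0.024 + 296*0.253) / (375 + 296)
Numerator = 83.8880
Denominator = 671
COP_x = 0.1250


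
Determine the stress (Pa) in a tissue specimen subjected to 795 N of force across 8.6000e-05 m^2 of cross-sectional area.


stress = F / A
stress = 795 / 8.6000e-05
stress = 9.2442e+06


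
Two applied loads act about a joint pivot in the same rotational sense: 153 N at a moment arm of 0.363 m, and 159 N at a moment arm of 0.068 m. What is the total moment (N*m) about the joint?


M = F1 * d1 + F2 * d2
M = 153 * 0.363 + 159 * 0.068
M = 55.5390 + 10.8120
M = 66.3510


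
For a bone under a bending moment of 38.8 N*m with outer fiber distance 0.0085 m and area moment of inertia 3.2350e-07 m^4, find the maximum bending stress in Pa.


sigma = M * c / I
sigma = 38.8 * 0.0085 / 3.2350e-07
M * c = 0.3298
sigma = 1.0195e+06


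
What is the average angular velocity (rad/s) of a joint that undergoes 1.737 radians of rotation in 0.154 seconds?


omega = delta_theta / delta_t
omega = 1.737 / 0.154
omega = 11.2792


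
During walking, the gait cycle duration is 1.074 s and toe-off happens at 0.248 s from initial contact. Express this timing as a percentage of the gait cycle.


pct = (event_time / cycle_time) * 100
pct = (0.248 / 1.074) * 100
ratio = 0.2309
pct = 23.0912


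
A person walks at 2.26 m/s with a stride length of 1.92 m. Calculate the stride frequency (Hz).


f = v / stride_length
f = 2.26 / 1.92
f = 1.1771


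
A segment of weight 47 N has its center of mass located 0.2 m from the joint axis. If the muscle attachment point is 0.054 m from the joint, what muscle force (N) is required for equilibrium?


F_muscle = W * d_load / d_muscle
F_muscle = 47 * 0.2 / 0.054
Numerator = 9.4000
F_muscle = 174.0741


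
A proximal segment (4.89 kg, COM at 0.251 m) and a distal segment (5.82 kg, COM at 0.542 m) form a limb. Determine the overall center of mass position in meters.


COM = (m1*x1 + m2*x2) / (m1 + m2)
COM = (4.89*0.251 + 5.82*0.542) / (4.89 + 5.82)
Numerator = 4.3818
Denominator = 10.7100
COM = 0.4091


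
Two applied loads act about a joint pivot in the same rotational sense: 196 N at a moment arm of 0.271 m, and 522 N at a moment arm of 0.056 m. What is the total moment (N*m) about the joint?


M = F1 * d1 + F2 * d2
M = 196 * 0.271 + 522 * 0.056
M = 53.1160 + 29.2320
M = 82.3480


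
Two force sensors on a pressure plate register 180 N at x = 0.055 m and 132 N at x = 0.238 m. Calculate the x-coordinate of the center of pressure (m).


COP_x = (F1*x1 + F2*x2) / (F1 + F2)
COP_x = (180*0.055 + 132*0.238) / (180 + 132)
Numerator = 41.3160
Denominator = 312
COP_x = 0.1324


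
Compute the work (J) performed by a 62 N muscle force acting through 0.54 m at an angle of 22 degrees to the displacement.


W = F * d * cos(theta)
theta = 22 deg = 0.3840 rad
cos(theta) = 0.9272
W = 62 * 0.54 * 0.9272
W = 31.0421


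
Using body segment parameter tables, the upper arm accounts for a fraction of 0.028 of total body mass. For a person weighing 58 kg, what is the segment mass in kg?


m_segment = body_mass * fraction
m_segment = 58 * 0.028
m_segment = 1.6240
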